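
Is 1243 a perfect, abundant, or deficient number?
deficient

Proper divisors of 1243: sum = 1 + 11 + 113 = 125
Since 125 < 1243, 1243 is deficient.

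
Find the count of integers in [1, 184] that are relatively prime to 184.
88

184 = 2^3 × 23
φ(n) = n × ∏(1 - 1/p) for each prime p dividing n
φ(184) = 184 × (1 - 1/2) × (1 - 1/23) = 88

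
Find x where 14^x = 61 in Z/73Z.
26

Baby-step giant-step with step n = ⌈√73⌉ = 9.
Baby steps 14^j mod 73 (j:value) for j=0..8: 0:1, 1:14, 2:50, 3:43, 4:18, 5:33, 6:24, 7:44, 8:32.
Giant-step multiplier: 14^(-9) ≡ 14^(72-9) = 14^63 ≡ 22 (mod 73).
Giant steps γ_i = 61·22^i mod 73: γ_0=61, γ_1=28, γ_2=32 (in table at j=8).
x = i·n + j = 2·9 + 8 = 26.
Check: 14^26 ≡ 61 (mod 73).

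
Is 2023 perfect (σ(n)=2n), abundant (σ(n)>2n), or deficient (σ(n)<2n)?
deficient

Proper divisors of 2023: sum = 1 + 7 + 17 + 119 + 289 = 433
Since 433 < 2023, 2023 is deficient.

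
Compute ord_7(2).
3

7 is prime, so ord(2) divides φ(7) = 6.
Divisors of 6: 1, 2, 3, 6.
Repeated squaring: 2^1 ≡ 2, 2^2 ≡ 4, 2^4 ≡ 2 (mod 7).
Test 2^d mod 7 for each divisor d in increasing order:
2^1 ≡ 2
2^2 ≡ 4
2^3 = 2^2·2^1 ≡ 1  ← first divisor giving 1
The order is 3.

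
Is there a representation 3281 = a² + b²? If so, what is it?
16² + 55² (a=16, b=55)

Factorization: 3281 = 17 × 193
By Fermat: n is sum of two squares iff every prime p ≡ 3 (mod 4) appears to even power.
All primes ≡ 3 (mod 4) appear to even power.
Search a = 0, 1, 2, … for 3281 - a² a perfect square: first hit at a = 16: 3281 - 256 = 3025 = 55².
3281 = 16² + 55² = 256 + 3025 ✓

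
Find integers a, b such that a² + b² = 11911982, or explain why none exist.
Not possible

Factorization: 11911982 = 2 × 29 × 59^3
By Fermat: n is sum of two squares iff every prime p ≡ 3 (mod 4) appears to even power.
Prime(s) ≡ 3 (mod 4) with odd exponent: [(59, 3)]
Therefore 11911982 cannot be expressed as a² + b².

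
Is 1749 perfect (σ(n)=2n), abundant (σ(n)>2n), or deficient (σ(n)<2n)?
deficient

Proper divisors of 1749: sum = 1 + 3 + 11 + 33 + 53 + 159 + 583 = 843
Since 843 < 1749, 1749 is deficient.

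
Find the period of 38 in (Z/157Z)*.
156

157 is prime, so ord(38) divides φ(157) = 156.
Divisors of 156: 1, 2, 3, 4, 6, 12, 13, 26, 39, 52, 78, 156.
Repeated squaring: 38^1 ≡ 38, 38^2 ≡ 31, 38^4 ≡ 19, 38^8 ≡ 47, 38^16 ≡ 11, 38^32 ≡ 121, 38^64 ≡ 40, 38^128 ≡ 30 (mod 157).
Test 38^d mod 157 for each divisor d in increasing order:
38^1 ≡ 38
38^2 ≡ 31
38^3 = 38^2·38^1 ≡ 79
38^4 ≡ 19
38^6 = 38^4·38^2 ≡ 118
38^12 = 38^8·38^4 ≡ 108
38^13 = 38^8·38^4·38^1 ≡ 22
38^26 = 38^16·38^8·38^2 ≡ 13
38^39 = 38^32·38^4·38^2·38^1 ≡ 129
38^52 = 38^32·38^16·38^4 ≡ 12
38^78 = 38^64·38^8·38^4·38^2 ≡ 156
38^156 = 38^128·38^16·38^8·38^4 ≡ 1  ← first divisor giving 1
The order is 156.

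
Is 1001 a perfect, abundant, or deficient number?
deficient

Proper divisors of 1001: sum = 1 + 7 + 11 + 13 + 77 + 91 + 143 = 343
Since 343 < 1001, 1001 is deficient.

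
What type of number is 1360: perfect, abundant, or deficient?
abundant

Proper divisors of 1360: sum = 1 + 2 + 4 + 5 + 8 + 10 + 16 + 17 + ... + 170 + 272 + 340 + 680 (19 divisors) = 1988
Since 1988 > 1360, 1360 is abundant.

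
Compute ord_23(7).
22

23 is prime, so ord(7) divides φ(23) = 22.
Divisors of 22: 1, 2, 11, 22.
Repeated squaring: 7^1 ≡ 7, 7^2 ≡ 3, 7^4 ≡ 9, 7^8 ≡ 12, 7^16 ≡ 6 (mod 23).
Test 7^d mod 23 for each divisor d in increasing order:
7^1 ≡ 7
7^2 ≡ 3
7^11 = 7^8·7^2·7^1 ≡ 22
7^22 = 7^16·7^4·7^2 ≡ 1  ← first divisor giving 1
The order is 22.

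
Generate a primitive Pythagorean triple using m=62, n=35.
(2619, 4340, 5069)

Euclid's formula: a = m² - n², b = 2mn, c = m² + n²
m = 62, n = 35
a = 62² - 35² = 3844 - 1225 = 2619
b = 2 × 62 × 35 = 4340
c = 62² + 35² = 3844 + 1225 = 5069
Verification: 2619² + 4340² = 6859161 + 18835600 = 25694761 = 5069² ✓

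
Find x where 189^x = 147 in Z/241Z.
232

Baby-step giant-step with step n = ⌈√241⌉ = 16.
Baby steps 189^j mod 241 (j:value) for j=0..15: 0:1, 1:189, 2:53, 3:136, 4:158, 5:219, 6:180, 7:39, 8:141, 9:139, 10:2, 11:137, 12:106, 13:31, 14:75, 15:197.
Giant-step multiplier: 189^(-16) ≡ 189^(240-16) = 189^224 ≡ 160 (mod 241).
Giant steps γ_i = 147·160^i mod 241: γ_0=147, γ_1=143, γ_2=226, γ_3=10, γ_4=154, γ_5=58, γ_6=122, γ_7=240, γ_8=81, γ_9=187, γ_10=36, γ_11=217, γ_12=16, γ_13=150, γ_14=141 (in table at j=8).
x = i·n + j = 14·16 + 8 = 232.
Check: 189^232 ≡ 147 (mod 241).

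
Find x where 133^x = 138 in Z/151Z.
38

Baby-step giant-step with step n = ⌈√151⌉ = 13.
Baby steps 133^j mod 151 (j:value) for j=0..12: 0:1, 1:133, 2:22, 3:57, 4:31, 5:46, 6:78, 7:106, 8:55, 9:67, 10:2, 11:115, 12:44.
Giant-step multiplier: 133^(-13) ≡ 133^(150-13) = 133^137 ≡ 102 (mod 151).
Giant steps γ_i = 138·102^i mod 151: γ_0=138, γ_1=33, γ_2=44 (in table at j=12).
x = i·n + j = 2·13 + 12 = 38.
Check: 133^38 ≡ 138 (mod 151).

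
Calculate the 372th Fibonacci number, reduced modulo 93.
51

Matrix identity: Q^n = [[F_(n+1), F_n], [F_n, F_(n-1)]] with Q = [[1,1],[1,0]].
n = 372 = 101110100₂. Square-and-multiply, entries mod 93:
Q^1 = [[1,1],[1,0]]
Q^2 = (Q^1)² = [[2,1],[1,1]]
Q^5 = (Q^2)²·Q = [[8,5],[5,3]]
Q^11 = (Q^5)²·Q = [[51,89],[89,55]]
Q^23 = (Q^11)²·Q = [[54,13],[13,41]]
Q^46 = (Q^23)² = [[16,26],[26,83]]
Q^93 = (Q^46)²·Q = [[65,2],[2,63]]
Q^186 = (Q^93)² = [[44,70],[70,67]]
Q^372 = (Q^186)² = [[47,51],[51,89]]
F_372 mod 93 = Q^372[0][1] = 51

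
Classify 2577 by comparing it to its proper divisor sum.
deficient

Proper divisors of 2577: sum = 1 + 3 + 859 = 863
Since 863 < 2577, 2577 is deficient.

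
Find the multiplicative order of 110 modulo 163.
18

163 is prime, so ord(110) divides φ(163) = 162.
Divisors of 162: 1, 2, 3, 6, 9, 18, 27, 54, 81, 162.
Repeated squaring: 110^1 ≡ 110, 110^2 ≡ 38, 110^4 ≡ 140, 110^8 ≡ 40, 110^16 ≡ 133, 110^32 ≡ 85, 110^64 ≡ 53, 110^128 ≡ 38 (mod 163).
Test 110^d mod 163 for each divisor d in increasing order:
110^1 ≡ 110
110^2 ≡ 38
110^3 = 110^2·110^1 ≡ 105
110^6 = 110^4·110^2 ≡ 104
110^9 = 110^8·110^1 ≡ 162
110^18 = 110^16·110^2 ≡ 1  ← first divisor giving 1
The order is 18.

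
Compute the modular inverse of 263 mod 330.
197

gcd(263, 330) = 1, so the inverse exists.
Extended Euclidean algorithm on (330, 263):
330 = 1 × 263 + 67  ⟹  67 = (1)·330 + (-1)·263
263 = 3 × 67 + 62  ⟹  62 = (-3)·330 + (4)·263
67 = 1 × 62 + 5  ⟹  5 = (4)·330 + (-5)·263
62 = 12 × 5 + 2  ⟹  2 = (-51)·330 + (64)·263
5 = 2 × 2 + 1  ⟹  1 = (106)·330 + (-133)·263
So (-133)·263 ≡ 1 (mod 330), i.e. 263^(-1) ≡ -133 ≡ 197 (mod 330).
Check: 263 × 197 = 51811 ≡ 1 (mod 330)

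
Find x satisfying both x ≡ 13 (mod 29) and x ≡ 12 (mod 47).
999

Using Chinese Remainder Theorem:
M = 29 × 47 = 1363
M1 = 47, M2 = 29
y1 = 47^(-1) mod 29 = 21
y2 = 29^(-1) mod 47 = 13
x = (13×47×21 + 12×29×13) mod 1363 = 999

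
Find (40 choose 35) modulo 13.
0

Using Lucas' theorem:
Write n=40 and k=35 in base 13:
n in base 13: [3, 1]
k in base 13: [2, 9]
C(40,35) mod 13 = ∏ C(n_i, k_i) mod 13
Digit binomials (mod 13): C(3,2) = 3; C(1,9) = 0 (k_i > n_i)
Product: 3 × 0 = 0 ≡ 0 (mod 13)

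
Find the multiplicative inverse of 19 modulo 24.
19

gcd(19, 24) = 1, so the inverse exists.
Extended Euclidean algorithm on (24, 19):
24 = 1 × 19 + 5  ⟹  5 = (1)·24 + (-1)·19
19 = 3 × 5 + 4  ⟹  4 = (-3)·24 + (4)·19
5 = 1 × 4 + 1  ⟹  1 = (4)·24 + (-5)·19
So (-5)·19 ≡ 1 (mod 24), i.e. 19^(-1) ≡ -5 ≡ 19 (mod 24).
Check: 19 × 19 = 361 ≡ 1 (mod 24)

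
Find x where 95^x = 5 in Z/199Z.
12

Baby-step giant-step with step n = ⌈√199⌉ = 15.
Baby steps 95^j mod 199 (j:value) for j=0..14: 0:1, 1:95, 2:70, 3:83, 4:124, 5:39, 6:123, 7:143, 8:53, 9:60, 10:128, 11:21, 12:5, 13:77, 14:151.
h = 5 is already in the table at j=12, so x = 12.
Check: 95^12 ≡ 5 (mod 199).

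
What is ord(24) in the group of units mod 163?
81

163 is prime, so ord(24) divides φ(163) = 162.
Divisors of 162: 1, 2, 3, 6, 9, 18, 27, 54, 81, 162.
Repeated squaring: 24^1 ≡ 24, 24^2 ≡ 87, 24^4 ≡ 71, 24^8 ≡ 151, 24^16 ≡ 144, 24^32 ≡ 35, 24^64 ≡ 84, 24^128 ≡ 47 (mod 163).
Test 24^d mod 163 for each divisor d in increasing order:
24^1 ≡ 24
24^2 ≡ 87
24^3 = 24^2·24^1 ≡ 132
24^6 = 24^4·24^2 ≡ 146
24^9 = 24^8·24^1 ≡ 38
24^18 = 24^16·24^2 ≡ 140
24^27 = 24^16·24^8·24^2·24^1 ≡ 104
24^54 = 24^32·24^16·24^4·24^2 ≡ 58
24^81 = 24^64·24^16·24^1 ≡ 1  ← first divisor giving 1
The order is 81.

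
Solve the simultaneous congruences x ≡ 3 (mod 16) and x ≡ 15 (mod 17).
83

Using Chinese Remainder Theorem:
M = 16 × 17 = 272
M1 = 17, M2 = 16
y1 = 17^(-1) mod 16 = 1
y2 = 16^(-1) mod 17 = 16
x = (3×17×1 + 15×16×16) mod 272 = 83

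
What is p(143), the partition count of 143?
20390982757

p(n) counts ways to write n as a sum of positive integers (order ignored).
Euler's pentagonal recurrence: p(k) = p(k-1) + p(k-2) - p(k-5) - p(k-7) + p(k-12) + p(k-15) - ... (offsets j(3j∓1)/2, signs ++--, p(0)=1, p(<0)=0).
DP table for k = 0..142: p(0)=1, p(1)=1, p(2)=2, p(3)=3, p(4)=5, p(5)=7, p(6)=11, p(7)=15, p(8)=22, p(9)=30, p(10)=42, p(11)=56, p(12)=77, p(13)=101, p(14)=135, p(15)=176, p(16)=231, p(17)=297, p(18)=385, p(19)=490, p(20)=627, p(21)=792, p(22)=1002, p(23)=1255, p(24)=1575, p(25)=1958, p(26)=2436, p(27)=3010, p(28)=3718, p(29)=4565, p(30)=5604, p(31)=6842, p(32)=8349, p(33)=10143, p(34)=12310, p(35)=14883, p(36)=17977, p(37)=21637, p(38)=26015, p(39)=31185, p(40)=37338, p(41)=44583, p(42)=53174, p(43)=63261, p(44)=75175, p(45)=89134, p(46)=105558, p(47)=124754, p(48)=147273, p(49)=173525, p(50)=204226, p(51)=239943, p(52)=281589, p(53)=329931, p(54)=386155, p(55)=451276, p(56)=526823, p(57)=614154, p(58)=715220, p(59)=831820, p(60)=966467, p(61)=1121505, p(62)=1300156, p(63)=1505499, p(64)=1741630, p(65)=2012558, p(66)=2323520, p(67)=2679689, p(68)=3087735, p(69)=3554345, p(70)=4087968, p(71)=4697205, p(72)=5392783, p(73)=6185689, p(74)=7089500, p(75)=8118264, p(76)=9289091, p(77)=10619863, p(78)=12132164, p(79)=13848650, p(80)=15796476, p(81)=18004327, p(82)=20506255, p(83)=23338469, p(84)=26543660, p(85)=30167357, p(86)=34262962, p(87)=38887673, p(88)=44108109, p(89)=49995925, p(90)=56634173, p(91)=64112359, p(92)=72533807, p(93)=82010177, p(94)=92669720, p(95)=104651419, p(96)=118114304, p(97)=133230930, p(98)=150198136, p(99)=169229875, p(100)=190569292, p(101)=214481126, p(102)=241265379, p(103)=271248950, p(104)=304801365, p(105)=342325709, p(106)=384276336, p(107)=431149389, p(108)=483502844, p(109)=541946240, p(110)=607163746, p(111)=679903203, p(112)=761002156, p(113)=851376628, p(114)=952050665, p(115)=1064144451, p(116)=1188908248, p(117)=1327710076, p(118)=1482074143, p(119)=1653668665, p(120)=1844349560, p(121)=2056148051, p(122)=2291320912, p(123)=2552338241, p(124)=2841940500, p(125)=3163127352, p(126)=3519222692, p(127)=3913864295, p(128)=4351078600, p(129)=4835271870, p(130)=5371315400, p(131)=5964539504, p(132)=6620830889, p(133)=7346629512, p(134)=8149040695, p(135)=9035836076, p(136)=10015581680, p(137)=11097645016, p(138)=12292341831, p(139)=13610949895, p(140)=15065878135, p(141)=16670689208, p(142)=18440293320.
Final step: p(143) = p(142) + p(141) - p(138) - p(136) + p(131) + p(128) - p(121) - p(117) + p(108) + p(103) - p(92) - p(86) + p(73) + p(66) - p(51) - p(43) + p(26) + p(17)
= 18440293320 + 16670689208 - 12292341831 - 10015581680 + 5964539504 + 4351078600 - 2056148051 - 1327710076 + 483502844 + 271248950 - 72533807 - 34262962 + 6185689 + 2323520 - 239943 - 63261 + 2436 + 297
= 20390982757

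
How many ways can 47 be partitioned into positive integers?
124754

p(n) counts ways to write n as a sum of positive integers (order ignored).
Euler's pentagonal recurrence: p(k) = p(k-1) + p(k-2) - p(k-5) - p(k-7) + p(k-12) + p(k-15) - ... (offsets j(3j∓1)/2, signs ++--, p(0)=1, p(<0)=0).
DP table for k = 0..46: p(0)=1, p(1)=1, p(2)=2, p(3)=3, p(4)=5, p(5)=7, p(6)=11, p(7)=15, p(8)=22, p(9)=30, p(10)=42, p(11)=56, p(12)=77, p(13)=101, p(14)=135, p(15)=176, p(16)=231, p(17)=297, p(18)=385, p(19)=490, p(20)=627, p(21)=792, p(22)=1002, p(23)=1255, p(24)=1575, p(25)=1958, p(26)=2436, p(27)=3010, p(28)=3718, p(29)=4565, p(30)=5604, p(31)=6842, p(32)=8349, p(33)=10143, p(34)=12310, p(35)=14883, p(36)=17977, p(37)=21637, p(38)=26015, p(39)=31185, p(40)=37338, p(41)=44583, p(42)=53174, p(43)=63261, p(44)=75175, p(45)=89134, p(46)=105558.
Final step: p(47) = p(46) + p(45) - p(42) - p(40) + p(35) + p(32) - p(25) - p(21) + p(12) + p(7)
= 105558 + 89134 - 53174 - 37338 + 14883 + 8349 - 1958 - 792 + 77 + 15
= 124754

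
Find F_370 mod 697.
55

Matrix identity: Q^n = [[F_(n+1), F_n], [F_n, F_(n-1)]] with Q = [[1,1],[1,0]].
n = 370 = 101110010₂. Square-and-multiply, entries mod 697:
Q^1 = [[1,1],[1,0]]
Q^2 = (Q^1)² = [[2,1],[1,1]]
Q^5 = (Q^2)²·Q = [[8,5],[5,3]]
Q^11 = (Q^5)²·Q = [[144,89],[89,55]]
Q^23 = (Q^11)²·Q = [[366,80],[80,286]]
Q^46 = (Q^23)² = [[259,582],[582,374]]
Q^92 = (Q^46)² = [[151,390],[390,458]]
Q^185 = (Q^92)²·Q = [[484,651],[651,530]]
Q^370 = (Q^185)² = [[89,55],[55,34]]
F_370 mod 697 = Q^370[0][1] = 55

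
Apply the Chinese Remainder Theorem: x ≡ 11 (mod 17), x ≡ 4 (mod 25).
79

Using Chinese Remainder Theorem:
M = 17 × 25 = 425
M1 = 25, M2 = 17
y1 = 25^(-1) mod 17 = 15
y2 = 17^(-1) mod 25 = 3
x = (11×25×15 + 4×17×3) mod 425 = 79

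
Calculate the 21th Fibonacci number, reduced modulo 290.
216

Matrix identity: Q^n = [[F_(n+1), F_n], [F_n, F_(n-1)]] with Q = [[1,1],[1,0]].
n = 21 = 10101₂. Square-and-multiply, entries mod 290:
Q^1 = [[1,1],[1,0]]
Q^2 = (Q^1)² = [[2,1],[1,1]]
Q^5 = (Q^2)²·Q = [[8,5],[5,3]]
Q^10 = (Q^5)² = [[89,55],[55,34]]
Q^21 = (Q^10)²·Q = [[21,216],[216,95]]
F_21 mod 290 = Q^21[0][1] = 216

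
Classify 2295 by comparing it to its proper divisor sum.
deficient

Proper divisors of 2295: sum = 1 + 3 + 5 + 9 + 15 + 17 + 27 + 45 + 51 + 85 + 135 + 153 + 255 + 459 + 765 = 2025
Since 2025 < 2295, 2295 is deficient.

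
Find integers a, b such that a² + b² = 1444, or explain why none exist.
0² + 38² (a=0, b=38)

Factorization: 1444 = 2^2 × 19^2
By Fermat: n is sum of two squares iff every prime p ≡ 3 (mod 4) appears to even power.
All primes ≡ 3 (mod 4) appear to even power.
Search a = 0, 1, 2, … for 1444 - a² a perfect square: first hit at a = 0: 1444 - 0 = 1444 = 38².
1444 = 0² + 38² = 0 + 1444 ✓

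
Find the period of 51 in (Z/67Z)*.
66

67 is prime, so ord(51) divides φ(67) = 66.
Divisors of 66: 1, 2, 3, 6, 11, 22, 33, 66.
Repeated squaring: 51^1 ≡ 51, 51^2 ≡ 55, 51^4 ≡ 10, 51^8 ≡ 33, 51^16 ≡ 17, 51^32 ≡ 21, 51^64 ≡ 39 (mod 67).
Test 51^d mod 67 for each divisor d in increasing order:
51^1 ≡ 51
51^2 ≡ 55
51^3 = 51^2·51^1 ≡ 58
51^6 = 51^4·51^2 ≡ 14
51^11 = 51^8·51^2·51^1 ≡ 38
51^22 = 51^16·51^4·51^2 ≡ 37
51^33 = 51^32·51^1 ≡ 66
51^66 = 51^64·51^2 ≡ 1  ← first divisor giving 1
The order is 66.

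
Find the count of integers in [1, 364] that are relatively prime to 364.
144

364 = 2^2 × 7 × 13
φ(n) = n × ∏(1 - 1/p) for each prime p dividing n
φ(364) = 364 × (1 - 1/2) × (1 - 1/7) × (1 - 1/13) = 144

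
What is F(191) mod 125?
84

Matrix identity: Q^n = [[F_(n+1), F_n], [F_n, F_(n-1)]] with Q = [[1,1],[1,0]].
n = 191 = 10111111₂. Square-and-multiply, entries mod 125:
Q^1 = [[1,1],[1,0]]
Q^2 = (Q^1)² = [[2,1],[1,1]]
Q^5 = (Q^2)²·Q = [[8,5],[5,3]]
Q^11 = (Q^5)²·Q = [[19,89],[89,55]]
Q^23 = (Q^11)²·Q = [[118,32],[32,86]]
Q^47 = (Q^23)²·Q = [[101,73],[73,28]]
Q^95 = (Q^47)²·Q = [[72,30],[30,42]]
Q^191 = (Q^95)²·Q = [[4,84],[84,45]]
F_191 mod 125 = Q^191[0][1] = 84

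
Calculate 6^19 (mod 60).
36

Repeated squaring. Binary of 19 = 10011.
6^1 ≡ 6 (mod 60); 6^2 ≡ 36 (mod 60); 6^4 ≡ 36 (mod 60); 6^8 ≡ 36 (mod 60); 6^16 ≡ 36 (mod 60)
6^19 = 6^1 × 6^2 × 6^16 ≡ 36 (mod 60)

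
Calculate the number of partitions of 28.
3718

p(n) counts ways to write n as a sum of positive integers (order ignored).
Euler's pentagonal recurrence: p(k) = p(k-1) + p(k-2) - p(k-5) - p(k-7) + p(k-12) + p(k-15) - ... (offsets j(3j∓1)/2, signs ++--, p(0)=1, p(<0)=0).
DP table for k = 0..27: p(0)=1, p(1)=1, p(2)=2, p(3)=3, p(4)=5, p(5)=7, p(6)=11, p(7)=15, p(8)=22, p(9)=30, p(10)=42, p(11)=56, p(12)=77, p(13)=101, p(14)=135, p(15)=176, p(16)=231, p(17)=297, p(18)=385, p(19)=490, p(20)=627, p(21)=792, p(22)=1002, p(23)=1255, p(24)=1575, p(25)=1958, p(26)=2436, p(27)=3010.
Final step: p(28) = p(27) + p(26) - p(23) - p(21) + p(16) + p(13) - p(6) - p(2)
= 3010 + 2436 - 1255 - 792 + 231 + 101 - 11 - 2
= 3718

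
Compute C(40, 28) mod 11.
10

Using Lucas' theorem:
Write n=40 and k=28 in base 11:
n in base 11: [3, 7]
k in base 11: [2, 6]
C(40,28) mod 11 = ∏ C(n_i, k_i) mod 11
Digit binomials (mod 11): C(3,2) = 3; C(7,6) = 7
Product: 3 × 7 = 21 ≡ 10 (mod 11)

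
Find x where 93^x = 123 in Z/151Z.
48

Baby-step giant-step with step n = ⌈√151⌉ = 13.
Baby steps 93^j mod 151 (j:value) for j=0..12: 0:1, 1:93, 2:42, 3:131, 4:103, 5:66, 6:98, 7:54, 8:39, 9:3, 10:128, 11:126, 12:91.
Giant-step multiplier: 93^(-13) ≡ 93^(150-13) = 93^137 ≡ 108 (mod 151).
Giant steps γ_i = 123·108^i mod 151: γ_0=123, γ_1=147, γ_2=21, γ_3=3 (in table at j=9).
x = i·n + j = 3·13 + 9 = 48.
Check: 93^48 ≡ 123 (mod 151).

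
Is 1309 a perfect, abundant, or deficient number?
deficient

Proper divisors of 1309: sum = 1 + 7 + 11 + 17 + 77 + 119 + 187 = 419
Since 419 < 1309, 1309 is deficient.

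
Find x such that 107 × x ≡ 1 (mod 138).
89

gcd(107, 138) = 1, so the inverse exists.
Extended Euclidean algorithm on (138, 107):
138 = 1 × 107 + 31  ⟹  31 = (1)·138 + (-1)·107
107 = 3 × 31 + 14  ⟹  14 = (-3)·138 + (4)·107
31 = 2 × 14 + 3  ⟹  3 = (7)·138 + (-9)·107
14 = 4 × 3 + 2  ⟹  2 = (-31)·138 + (40)·107
3 = 1 × 2 + 1  ⟹  1 = (38)·138 + (-49)·107
So (-49)·107 ≡ 1 (mod 138), i.e. 107^(-1) ≡ -49 ≡ 89 (mod 138).
Check: 107 × 89 = 9523 ≡ 1 (mod 138)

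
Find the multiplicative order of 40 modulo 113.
16

113 is prime, so ord(40) divides φ(113) = 112.
Divisors of 112: 1, 2, 4, 7, 8, 14, 16, 28, 56, 112.
Repeated squaring: 40^1 ≡ 40, 40^2 ≡ 18, 40^4 ≡ 98, 40^8 ≡ 112, 40^16 ≡ 1, 40^32 ≡ 1, 40^64 ≡ 1 (mod 113).
Test 40^d mod 113 for each divisor d in increasing order:
40^1 ≡ 40
40^2 ≡ 18
40^4 ≡ 98
40^7 = 40^4·40^2·40^1 ≡ 48
40^8 ≡ 112
40^14 = 40^8·40^4·40^2 ≡ 44
40^16 ≡ 1  ← first divisor giving 1
The order is 16.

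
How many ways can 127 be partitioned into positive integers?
3913864295

p(n) counts ways to write n as a sum of positive integers (order ignored).
Euler's pentagonal recurrence: p(k) = p(k-1) + p(k-2) - p(k-5) - p(k-7) + p(k-12) + p(k-15) - ... (offsets j(3j∓1)/2, signs ++--, p(0)=1, p(<0)=0).
DP table for k = 0..126: p(0)=1, p(1)=1, p(2)=2, p(3)=3, p(4)=5, p(5)=7, p(6)=11, p(7)=15, p(8)=22, p(9)=30, p(10)=42, p(11)=56, p(12)=77, p(13)=101, p(14)=135, p(15)=176, p(16)=231, p(17)=297, p(18)=385, p(19)=490, p(20)=627, p(21)=792, p(22)=1002, p(23)=1255, p(24)=1575, p(25)=1958, p(26)=2436, p(27)=3010, p(28)=3718, p(29)=4565, p(30)=5604, p(31)=6842, p(32)=8349, p(33)=10143, p(34)=12310, p(35)=14883, p(36)=17977, p(37)=21637, p(38)=26015, p(39)=31185, p(40)=37338, p(41)=44583, p(42)=53174, p(43)=63261, p(44)=75175, p(45)=89134, p(46)=105558, p(47)=124754, p(48)=147273, p(49)=173525, p(50)=204226, p(51)=239943, p(52)=281589, p(53)=329931, p(54)=386155, p(55)=451276, p(56)=526823, p(57)=614154, p(58)=715220, p(59)=831820, p(60)=966467, p(61)=1121505, p(62)=1300156, p(63)=1505499, p(64)=1741630, p(65)=2012558, p(66)=2323520, p(67)=2679689, p(68)=3087735, p(69)=3554345, p(70)=4087968, p(71)=4697205, p(72)=5392783, p(73)=6185689, p(74)=7089500, p(75)=8118264, p(76)=9289091, p(77)=10619863, p(78)=12132164, p(79)=13848650, p(80)=15796476, p(81)=18004327, p(82)=20506255, p(83)=23338469, p(84)=26543660, p(85)=30167357, p(86)=34262962, p(87)=38887673, p(88)=44108109, p(89)=49995925, p(90)=56634173, p(91)=64112359, p(92)=72533807, p(93)=82010177, p(94)=92669720, p(95)=104651419, p(96)=118114304, p(97)=133230930, p(98)=150198136, p(99)=169229875, p(100)=190569292, p(101)=214481126, p(102)=241265379, p(103)=271248950, p(104)=304801365, p(105)=342325709, p(106)=384276336, p(107)=431149389, p(108)=483502844, p(109)=541946240, p(110)=607163746, p(111)=679903203, p(112)=761002156, p(113)=851376628, p(114)=952050665, p(115)=1064144451, p(116)=1188908248, p(117)=1327710076, p(118)=1482074143, p(119)=1653668665, p(120)=1844349560, p(121)=2056148051, p(122)=2291320912, p(123)=2552338241, p(124)=2841940500, p(125)=3163127352, p(126)=3519222692.
Final step: p(127) = p(126) + p(125) - p(122) - p(120) + p(115) + p(112) - p(105) - p(101) + p(92) + p(87) - p(76) - p(70) + p(57) + p(50) - p(35) - p(27) + p(10) + p(1)
= 3519222692 + 3163127352 - 2291320912 - 1844349560 + 1064144451 + 761002156 - 342325709 - 214481126 + 72533807 + 38887673 - 9289091 - 4087968 + 614154 + 204226 - 14883 - 3010 + 42 + 1
= 3913864295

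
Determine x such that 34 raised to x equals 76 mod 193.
21

Baby-step giant-step with step n = ⌈√193⌉ = 14.
Baby steps 34^j mod 193 (j:value) for j=0..13: 0:1, 1:34, 2:191, 3:125, 4:4, 5:136, 6:185, 7:114, 8:16, 9:158, 10:161, 11:70, 12:64, 13:53.
Giant-step multiplier: 34^(-14) ≡ 34^(192-14) = 34^178 ≡ 98 (mod 193).
Giant steps γ_i = 76·98^i mod 193: γ_0=76, γ_1=114 (in table at j=7).
x = i·n + j = 1·14 + 7 = 21.
Check: 34^21 ≡ 76 (mod 193).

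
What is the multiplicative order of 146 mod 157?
78

157 is prime, so ord(146) divides φ(157) = 156.
Divisors of 156: 1, 2, 3, 4, 6, 12, 13, 26, 39, 52, 78, 156.
Repeated squaring: 146^1 ≡ 146, 146^2 ≡ 121, 146^4 ≡ 40, 146^8 ≡ 30, 146^16 ≡ 115, 146^32 ≡ 37, 146^64 ≡ 113, 146^128 ≡ 52 (mod 157).
Test 146^d mod 157 for each divisor d in increasing order:
146^1 ≡ 146
146^2 ≡ 121
146^3 = 146^2·146^1 ≡ 82
146^4 ≡ 40
146^6 = 146^4·146^2 ≡ 130
146^12 = 146^8·146^4 ≡ 101
146^13 = 146^8·146^4·146^1 ≡ 145
146^26 = 146^16·146^8·146^2 ≡ 144
146^39 = 146^32·146^4·146^2·146^1 ≡ 156
146^52 = 146^32·146^16·146^4 ≡ 12
146^78 = 146^64·146^8·146^4·146^2 ≡ 1  ← first divisor giving 1
The order is 78.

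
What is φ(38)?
18

38 = 2 × 19
φ(n) = n × ∏(1 - 1/p) for each prime p dividing n
φ(38) = 38 × (1 - 1/2) × (1 - 1/19) = 18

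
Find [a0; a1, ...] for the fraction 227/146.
[1; 1, 1, 4, 16]

Euclidean algorithm steps:
227 = 1 × 146 + 81
146 = 1 × 81 + 65
81 = 1 × 65 + 16
65 = 4 × 16 + 1
16 = 16 × 1 + 0
Continued fraction: [1; 1, 1, 4, 16]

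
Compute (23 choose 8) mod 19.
0

Using Lucas' theorem:
Write n=23 and k=8 in base 19:
n in base 19: [1, 4]
k in base 19: [0, 8]
C(23,8) mod 19 = ∏ C(n_i, k_i) mod 19
Digit binomials (mod 19): C(1,0) = 1; C(4,8) = 0 (k_i > n_i)
Product: 1 × 0 = 0 ≡ 0 (mod 19)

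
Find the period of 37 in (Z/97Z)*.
96

97 is prime, so ord(37) divides φ(97) = 96.
Divisors of 96: 1, 2, 3, 4, 6, 8, 12, 16, 24, 32, 48, 96.
Repeated squaring: 37^1 ≡ 37, 37^2 ≡ 11, 37^4 ≡ 24, 37^8 ≡ 91, 37^16 ≡ 36, 37^32 ≡ 35, 37^64 ≡ 61 (mod 97).
Test 37^d mod 97 for each divisor d in increasing order:
37^1 ≡ 37
37^2 ≡ 11
37^3 = 37^2·37^1 ≡ 19
37^4 ≡ 24
37^6 = 37^4·37^2 ≡ 70
37^8 ≡ 91
37^12 = 37^8·37^4 ≡ 50
37^16 ≡ 36
37^24 = 37^16·37^8 ≡ 75
37^32 ≡ 35
37^48 = 37^32·37^16 ≡ 96
37^96 = 37^64·37^32 ≡ 1  ← first divisor giving 1
The order is 96.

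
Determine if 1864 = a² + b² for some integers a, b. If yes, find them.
10² + 42² (a=10, b=42)

Factorization: 1864 = 2^3 × 233
By Fermat: n is sum of two squares iff every prime p ≡ 3 (mod 4) appears to even power.
All primes ≡ 3 (mod 4) appear to even power.
Search a = 0, 1, 2, … for 1864 - a² a perfect square: first hit at a = 10: 1864 - 100 = 1764 = 42².
1864 = 10² + 42² = 100 + 1764 ✓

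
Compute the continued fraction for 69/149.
[0; 2, 6, 3, 1, 2]

Euclidean algorithm steps:
69 = 0 × 149 + 69
149 = 2 × 69 + 11
69 = 6 × 11 + 3
11 = 3 × 3 + 2
3 = 1 × 2 + 1
2 = 2 × 1 + 0
Continued fraction: [0; 2, 6, 3, 1, 2]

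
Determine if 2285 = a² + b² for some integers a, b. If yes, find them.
13² + 46² (a=13, b=46)

Factorization: 2285 = 5 × 457
By Fermat: n is sum of two squares iff every prime p ≡ 3 (mod 4) appears to even power.
All primes ≡ 3 (mod 4) appear to even power.
Search a = 0, 1, 2, … for 2285 - a² a perfect square: first hit at a = 13: 2285 - 169 = 2116 = 46².
2285 = 13² + 46² = 169 + 2116 ✓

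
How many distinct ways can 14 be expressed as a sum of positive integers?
135

p(n) counts ways to write n as a sum of positive integers (order ignored).
Euler's pentagonal recurrence: p(k) = p(k-1) + p(k-2) - p(k-5) - p(k-7) + p(k-12) + p(k-15) - ... (offsets j(3j∓1)/2, signs ++--, p(0)=1, p(<0)=0).
DP table for k = 0..13: p(0)=1, p(1)=1, p(2)=2, p(3)=3, p(4)=5, p(5)=7, p(6)=11, p(7)=15, p(8)=22, p(9)=30, p(10)=42, p(11)=56, p(12)=77, p(13)=101.
Final step: p(14) = p(13) + p(12) - p(9) - p(7) + p(2)
= 101 + 77 - 30 - 15 + 2
= 135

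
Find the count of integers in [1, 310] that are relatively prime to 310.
120

310 = 2 × 5 × 31
φ(n) = n × ∏(1 - 1/p) for each prime p dividing n
φ(310) = 310 × (1 - 1/2) × (1 - 1/5) × (1 - 1/31) = 120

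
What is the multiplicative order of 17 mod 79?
26

79 is prime, so ord(17) divides φ(79) = 78.
Divisors of 78: 1, 2, 3, 6, 13, 26, 39, 78.
Repeated squaring: 17^1 ≡ 17, 17^2 ≡ 52, 17^4 ≡ 18, 17^8 ≡ 8, 17^16 ≡ 64, 17^32 ≡ 67, 17^64 ≡ 65 (mod 79).
Test 17^d mod 79 for each divisor d in increasing order:
17^1 ≡ 17
17^2 ≡ 52
17^3 = 17^2·17^1 ≡ 15
17^6 = 17^4·17^2 ≡ 67
17^13 = 17^8·17^4·17^1 ≡ 78
17^26 = 17^16·17^8·17^2 ≡ 1  ← first divisor giving 1
The order is 26.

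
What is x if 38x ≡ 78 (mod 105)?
x ≡ 96 (mod 105)

gcd(38, 105) = 1, which divides 78, so solutions exist.
Find 38^(-1) mod 105 by the extended Euclidean algorithm:
105 = 2 × 38 + 29  ⟹  29 = (1)·105 + (-2)·38
38 = 1 × 29 + 9  ⟹  9 = (-1)·105 + (3)·38
29 = 3 × 9 + 2  ⟹  2 = (4)·105 + (-11)·38
9 = 4 × 2 + 1  ⟹  1 = (-17)·105 + (47)·38
So (47)·38 ≡ 1 (mod 105), i.e. 38^(-1) ≡ 47 (mod 105).
x ≡ 47 × 78 = 3666 ≡ 96 (mod 105).
Check: 38 × 96 = 3648 ≡ 78 (mod 105).
Unique solution: x ≡ 96 (mod 105)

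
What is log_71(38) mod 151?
80

Baby-step giant-step with step n = ⌈√151⌉ = 13.
Baby steps 71^j mod 151 (j:value) for j=0..12: 0:1, 1:71, 2:58, 3:41, 4:42, 5:113, 6:20, 7:61, 8:103, 9:65, 10:85, 11:146, 12:98.
Giant-step multiplier: 71^(-13) ≡ 71^(150-13) = 71^137 ≡ 63 (mod 151).
Giant steps γ_i = 38·63^i mod 151: γ_0=38, γ_1=129, γ_2=124, γ_3=111, γ_4=47, γ_5=92, γ_6=58 (in table at j=2).
x = i·n + j = 6·13 + 2 = 80.
Check: 71^80 ≡ 38 (mod 151).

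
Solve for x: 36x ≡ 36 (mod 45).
x ≡ 1 (mod 5)

gcd(36, 45) = 9, which divides 36, so solutions exist.
Divide through by 9: 4x ≡ 4 (mod 5).
Find 4^(-1) mod 5 by the extended Euclidean algorithm:
5 = 1 × 4 + 1  ⟹  1 = (1)·5 + (-1)·4
So (-1)·4 ≡ 1 (mod 5), i.e. 4^(-1) ≡ -1 ≡ 4 (mod 5).
x ≡ 4 × 4 = 16 ≡ 1 (mod 5).
Check: 36 × 1 = 36 ≡ 36 (mod 45).
x ≡ 1 (mod 5), giving 9 solutions mod 45.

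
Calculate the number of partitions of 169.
250438925115

p(n) counts ways to write n as a sum of positive integers (order ignored).
Euler's pentagonal recurrence: p(k) = p(k-1) + p(k-2) - p(k-5) - p(k-7) + p(k-12) + p(k-15) - ... (offsets j(3j∓1)/2, signs ++--, p(0)=1, p(<0)=0).
DP table for k = 0..168: p(0)=1, p(1)=1, p(2)=2, p(3)=3, p(4)=5, p(5)=7, p(6)=11, p(7)=15, p(8)=22, p(9)=30, p(10)=42, p(11)=56, p(12)=77, p(13)=101, p(14)=135, p(15)=176, p(16)=231, p(17)=297, p(18)=385, p(19)=490, p(20)=627, p(21)=792, p(22)=1002, p(23)=1255, p(24)=1575, p(25)=1958, p(26)=2436, p(27)=3010, p(28)=3718, p(29)=4565, p(30)=5604, p(31)=6842, p(32)=8349, p(33)=10143, p(34)=12310, p(35)=14883, p(36)=17977, p(37)=21637, p(38)=26015, p(39)=31185, p(40)=37338, p(41)=44583, p(42)=53174, p(43)=63261, p(44)=75175, p(45)=89134, p(46)=105558, p(47)=124754, p(48)=147273, p(49)=173525, p(50)=204226, p(51)=239943, p(52)=281589, p(53)=329931, p(54)=386155, p(55)=451276, p(56)=526823, p(57)=614154, p(58)=715220, p(59)=831820, p(60)=966467, p(61)=1121505, p(62)=1300156, p(63)=1505499, p(64)=1741630, p(65)=2012558, p(66)=2323520, p(67)=2679689, p(68)=3087735, p(69)=3554345, p(70)=4087968, p(71)=4697205, p(72)=5392783, p(73)=6185689, p(74)=7089500, p(75)=8118264, p(76)=9289091, p(77)=10619863, p(78)=12132164, p(79)=13848650, p(80)=15796476, p(81)=18004327, p(82)=20506255, p(83)=23338469, p(84)=26543660, p(85)=30167357, p(86)=34262962, p(87)=38887673, p(88)=44108109, p(89)=49995925, p(90)=56634173, p(91)=64112359, p(92)=72533807, p(93)=82010177, p(94)=92669720, p(95)=104651419, p(96)=118114304, p(97)=133230930, p(98)=150198136, p(99)=169229875, p(100)=190569292, p(101)=214481126, p(102)=241265379, p(103)=271248950, p(104)=304801365, p(105)=342325709, p(106)=384276336, p(107)=431149389, p(108)=483502844, p(109)=541946240, p(110)=607163746, p(111)=679903203, p(112)=761002156, p(113)=851376628, p(114)=952050665, p(115)=1064144451, p(116)=1188908248, p(117)=1327710076, p(118)=1482074143, p(119)=1653668665, p(120)=1844349560, p(121)=2056148051, p(122)=2291320912, p(123)=2552338241, p(124)=2841940500, p(125)=3163127352, p(126)=3519222692, p(127)=3913864295, p(128)=4351078600, p(129)=4835271870, p(130)=5371315400, p(131)=5964539504, p(132)=6620830889, p(133)=7346629512, p(134)=8149040695, p(135)=9035836076, p(136)=10015581680, p(137)=11097645016, p(138)=12292341831, p(139)=13610949895, p(140)=15065878135, p(141)=16670689208, p(142)=18440293320, p(143)=20390982757, p(144)=22540654445, p(145)=24908858009, p(146)=27517052599, p(147)=30388671978, p(148)=33549419497, p(149)=37027355200, p(150)=40853235313, p(151)=45060624582, p(152)=49686288421, p(153)=54770336324, p(154)=60356673280, p(155)=66493182097, p(156)=73232243759, p(157)=80630964769, p(158)=88751778802, p(159)=97662728555, p(160)=107438159466, p(161)=118159068427, p(162)=129913904637, p(163)=142798995930, p(164)=156919475295, p(165)=172389800255, p(166)=189334822579, p(167)=207890420102, p(168)=228204732751.
Final step: p(169) = p(168) + p(167) - p(164) - p(162) + p(157) + p(154) - p(147) - p(143) + p(134) + p(129) - p(118) - p(112) + p(99) + p(92) - p(77) - p(69) + p(52) + p(43) - p(24) - p(14)
= 228204732751 + 207890420102 - 156919475295 - 129913904637 + 80630964769 + 60356673280 - 30388671978 - 20390982757 + 8149040695 + 4835271870 - 1482074143 - 761002156 + 169229875 + 72533807 - 10619863 - 3554345 + 281589 + 63261 - 1575 - 135
= 250438925115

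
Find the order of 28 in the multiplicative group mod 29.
2

29 is prime, so ord(28) divides φ(29) = 28.
Divisors of 28: 1, 2, 4, 7, 14, 28.
Repeated squaring: 28^1 ≡ 28, 28^2 ≡ 1, 28^4 ≡ 1, 28^8 ≡ 1, 28^16 ≡ 1 (mod 29).
Test 28^d mod 29 for each divisor d in increasing order:
28^1 ≡ 28
28^2 ≡ 1  ← first divisor giving 1
The order is 2.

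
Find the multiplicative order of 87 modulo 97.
96

97 is prime, so ord(87) divides φ(97) = 96.
Divisors of 96: 1, 2, 3, 4, 6, 8, 12, 16, 24, 32, 48, 96.
Repeated squaring: 87^1 ≡ 87, 87^2 ≡ 3, 87^4 ≡ 9, 87^8 ≡ 81, 87^16 ≡ 62, 87^32 ≡ 61, 87^64 ≡ 35 (mod 97).
Test 87^d mod 97 for each divisor d in increasing order:
87^1 ≡ 87
87^2 ≡ 3
87^3 = 87^2·87^1 ≡ 67
87^4 ≡ 9
87^6 = 87^4·87^2 ≡ 27
87^8 ≡ 81
87^12 = 87^8·87^4 ≡ 50
87^16 ≡ 62
87^24 = 87^16·87^8 ≡ 75
87^32 ≡ 61
87^48 = 87^32·87^16 ≡ 96
87^96 = 87^64·87^32 ≡ 1  ← first divisor giving 1
The order is 96.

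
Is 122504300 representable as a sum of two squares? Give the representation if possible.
Not possible

Factorization: 122504300 = 2^2 × 5^2 × 107^3
By Fermat: n is sum of two squares iff every prime p ≡ 3 (mod 4) appears to even power.
Prime(s) ≡ 3 (mod 4) with odd exponent: [(107, 3)]
Therefore 122504300 cannot be expressed as a² + b².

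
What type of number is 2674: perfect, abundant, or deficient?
deficient

Proper divisors of 2674: sum = 1 + 2 + 7 + 14 + 191 + 382 + 1337 = 1934
Since 1934 < 2674, 2674 is deficient.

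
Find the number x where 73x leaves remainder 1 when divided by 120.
97

gcd(73, 120) = 1, so the inverse exists.
Extended Euclidean algorithm on (120, 73):
120 = 1 × 73 + 47  ⟹  47 = (1)·120 + (-1)·73
73 = 1 × 47 + 26  ⟹  26 = (-1)·120 + (2)·73
47 = 1 × 26 + 21  ⟹  21 = (2)·120 + (-3)·73
26 = 1 × 21 + 5  ⟹  5 = (-3)·120 + (5)·73
21 = 4 × 5 + 1  ⟹  1 = (14)·120 + (-23)·73
So (-23)·73 ≡ 1 (mod 120), i.e. 73^(-1) ≡ -23 ≡ 97 (mod 120).
Check: 73 × 97 = 7081 ≡ 1 (mod 120)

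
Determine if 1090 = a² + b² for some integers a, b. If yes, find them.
1² + 33² (a=1, b=33)

Factorization: 1090 = 2 × 5 × 109
By Fermat: n is sum of two squares iff every prime p ≡ 3 (mod 4) appears to even power.
All primes ≡ 3 (mod 4) appear to even power.
Search a = 0, 1, 2, … for 1090 - a² a perfect square: first hit at a = 1: 1090 - 1 = 1089 = 33².
1090 = 1² + 33² = 1 + 1089 ✓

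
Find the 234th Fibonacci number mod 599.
250

Matrix identity: Q^n = [[F_(n+1), F_n], [F_n, F_(n-1)]] with Q = [[1,1],[1,0]].
n = 234 = 11101010₂. Square-and-multiply, entries mod 599:
Q^1 = [[1,1],[1,0]]
Q^3 = (Q^1)²·Q = [[3,2],[2,1]]
Q^7 = (Q^3)²·Q = [[21,13],[13,8]]
Q^14 = (Q^7)² = [[11,377],[377,233]]
Q^29 = (Q^14)²·Q = [[29,287],[287,341]]
Q^58 = (Q^29)² = [[548,167],[167,381]]
Q^117 = (Q^58)²·Q = [[542,540],[540,2]]
Q^234 = (Q^117)² = [[141,250],[250,490]]
F_234 mod 599 = Q^234[0][1] = 250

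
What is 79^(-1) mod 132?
127

gcd(79, 132) = 1, so the inverse exists.
Extended Euclidean algorithm on (132, 79):
132 = 1 × 79 + 53  ⟹  53 = (1)·132 + (-1)·79
79 = 1 × 53 + 26  ⟹  26 = (-1)·132 + (2)·79
53 = 2 × 26 + 1  ⟹  1 = (3)·132 + (-5)·79
So (-5)·79 ≡ 1 (mod 132), i.e. 79^(-1) ≡ -5 ≡ 127 (mod 132).
Check: 79 × 127 = 10033 ≡ 1 (mod 132)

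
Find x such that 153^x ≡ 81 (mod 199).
122

Baby-step giant-step with step n = ⌈√199⌉ = 15.
Baby steps 153^j mod 199 (j:value) for j=0..14: 0:1, 1:153, 2:126, 3:174, 4:155, 5:34, 6:28, 7:105, 8:145, 9:96, 10:161, 11:156, 12:187, 13:154, 14:80.
Giant-step multiplier: 153^(-15) ≡ 153^(198-15) = 153^183 ≡ 67 (mod 199).
Giant steps γ_i = 81·67^i mod 199: γ_0=81, γ_1=54, γ_2=36, γ_3=24, γ_4=16, γ_5=77, γ_6=184, γ_7=189, γ_8=126 (in table at j=2).
x = i·n + j = 8·15 + 2 = 122.
Check: 153^122 ≡ 81 (mod 199).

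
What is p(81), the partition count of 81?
18004327

p(n) counts ways to write n as a sum of positive integers (order ignored).
Euler's pentagonal recurrence: p(k) = p(k-1) + p(k-2) - p(k-5) - p(k-7) + p(k-12) + p(k-15) - ... (offsets j(3j∓1)/2, signs ++--, p(0)=1, p(<0)=0).
DP table for k = 0..80: p(0)=1, p(1)=1, p(2)=2, p(3)=3, p(4)=5, p(5)=7, p(6)=11, p(7)=15, p(8)=22, p(9)=30, p(10)=42, p(11)=56, p(12)=77, p(13)=101, p(14)=135, p(15)=176, p(16)=231, p(17)=297, p(18)=385, p(19)=490, p(20)=627, p(21)=792, p(22)=1002, p(23)=1255, p(24)=1575, p(25)=1958, p(26)=2436, p(27)=3010, p(28)=3718, p(29)=4565, p(30)=5604, p(31)=6842, p(32)=8349, p(33)=10143, p(34)=12310, p(35)=14883, p(36)=17977, p(37)=21637, p(38)=26015, p(39)=31185, p(40)=37338, p(41)=44583, p(42)=53174, p(43)=63261, p(44)=75175, p(45)=89134, p(46)=105558, p(47)=124754, p(48)=147273, p(49)=173525, p(50)=204226, p(51)=239943, p(52)=281589, p(53)=329931, p(54)=386155, p(55)=451276, p(56)=526823, p(57)=614154, p(58)=715220, p(59)=831820, p(60)=966467, p(61)=1121505, p(62)=1300156, p(63)=1505499, p(64)=1741630, p(65)=2012558, p(66)=2323520, p(67)=2679689, p(68)=3087735, p(69)=3554345, p(70)=4087968, p(71)=4697205, p(72)=5392783, p(73)=6185689, p(74)=7089500, p(75)=8118264, p(76)=9289091, p(77)=10619863, p(78)=12132164, p(79)=13848650, p(80)=15796476.
Final step: p(81) = p(80) + p(79) - p(76) - p(74) + p(69) + p(66) - p(59) - p(55) + p(46) + p(41) - p(30) - p(24) + p(11) + p(4)
= 15796476 + 13848650 - 9289091 - 7089500 + 3554345 + 2323520 - 831820 - 451276 + 105558 + 44583 - 5604 - 1575 + 56 + 5
= 18004327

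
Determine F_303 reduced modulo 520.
122

Matrix identity: Q^n = [[F_(n+1), F_n], [F_n, F_(n-1)]] with Q = [[1,1],[1,0]].
n = 303 = 100101111₂. Square-and-multiply, entries mod 520:
Q^1 = [[1,1],[1,0]]
Q^2 = (Q^1)² = [[2,1],[1,1]]
Q^4 = (Q^2)² = [[5,3],[3,2]]
Q^9 = (Q^4)²·Q = [[55,34],[34,21]]
Q^18 = (Q^9)² = [[21,504],[504,37]]
Q^37 = (Q^18)²·Q = [[289,177],[177,112]]
Q^75 = (Q^37)²·Q = [[187,450],[450,257]]
Q^151 = (Q^75)²·Q = [[469,349],[349,120]]
Q^303 = (Q^151)²·Q = [[283,122],[122,161]]
F_303 mod 520 = Q^303[0][1] = 122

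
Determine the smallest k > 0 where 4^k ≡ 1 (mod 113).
14

113 is prime, so ord(4) divides φ(113) = 112.
Divisors of 112: 1, 2, 4, 7, 8, 14, 16, 28, 56, 112.
Repeated squaring: 4^1 ≡ 4, 4^2 ≡ 16, 4^4 ≡ 30, 4^8 ≡ 109, 4^16 ≡ 16, 4^32 ≡ 30, 4^64 ≡ 109 (mod 113).
Test 4^d mod 113 for each divisor d in increasing order:
4^1 ≡ 4
4^2 ≡ 16
4^4 ≡ 30
4^7 = 4^4·4^2·4^1 ≡ 112
4^8 ≡ 109
4^14 = 4^8·4^4·4^2 ≡ 1  ← first divisor giving 1
The order is 14.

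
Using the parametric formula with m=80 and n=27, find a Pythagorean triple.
(5671, 4320, 7129)

Euclid's formula: a = m² - n², b = 2mn, c = m² + n²
m = 80, n = 27
a = 80² - 27² = 6400 - 729 = 5671
b = 2 × 80 × 27 = 4320
c = 80² + 27² = 6400 + 729 = 7129
Verification: 5671² + 4320² = 32160241 + 18662400 = 50822641 = 7129² ✓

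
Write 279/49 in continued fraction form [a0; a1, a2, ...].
[5; 1, 2, 3, 1, 3]

Euclidean algorithm steps:
279 = 5 × 49 + 34
49 = 1 × 34 + 15
34 = 2 × 15 + 4
15 = 3 × 4 + 3
4 = 1 × 3 + 1
3 = 3 × 1 + 0
Continued fraction: [5; 1, 2, 3, 1, 3]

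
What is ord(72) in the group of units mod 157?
156

157 is prime, so ord(72) divides φ(157) = 156.
Divisors of 156: 1, 2, 3, 4, 6, 12, 13, 26, 39, 52, 78, 156.
Repeated squaring: 72^1 ≡ 72, 72^2 ≡ 3, 72^4 ≡ 9, 72^8 ≡ 81, 72^16 ≡ 124, 72^32 ≡ 147, 72^64 ≡ 100, 72^128 ≡ 109 (mod 157).
Test 72^d mod 157 for each divisor d in increasing order:
72^1 ≡ 72
72^2 ≡ 3
72^3 = 72^2·72^1 ≡ 59
72^4 ≡ 9
72^6 = 72^4·72^2 ≡ 27
72^12 = 72^8·72^4 ≡ 101
72^13 = 72^8·72^4·72^1 ≡ 50
72^26 = 72^16·72^8·72^2 ≡ 145
72^39 = 72^32·72^4·72^2·72^1 ≡ 28
72^52 = 72^32·72^16·72^4 ≡ 144
72^78 = 72^64·72^8·72^4·72^2 ≡ 156
72^156 = 72^128·72^16·72^8·72^4 ≡ 1  ← first divisor giving 1
The order is 156.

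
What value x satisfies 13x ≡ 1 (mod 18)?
7

gcd(13, 18) = 1, so the inverse exists.
Extended Euclidean algorithm on (18, 13):
18 = 1 × 13 + 5  ⟹  5 = (1)·18 + (-1)·13
13 = 2 × 5 + 3  ⟹  3 = (-2)·18 + (3)·13
5 = 1 × 3 + 2  ⟹  2 = (3)·18 + (-4)·13
3 = 1 × 2 + 1  ⟹  1 = (-5)·18 + (7)·13
So (7)·13 ≡ 1 (mod 18), i.e. 13^(-1) ≡ 7 (mod 18).
Check: 13 × 7 = 91 ≡ 1 (mod 18)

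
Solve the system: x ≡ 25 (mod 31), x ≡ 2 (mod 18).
56

Using Chinese Remainder Theorem:
M = 31 × 18 = 558
M1 = 18, M2 = 31
y1 = 18^(-1) mod 31 = 19
y2 = 31^(-1) mod 18 = 7
x = (25×18×19 + 2×31×7) mod 558 = 56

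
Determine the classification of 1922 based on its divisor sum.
deficient

Proper divisors of 1922: sum = 1 + 2 + 31 + 62 + 961 = 1057
Since 1057 < 1922, 1922 is deficient.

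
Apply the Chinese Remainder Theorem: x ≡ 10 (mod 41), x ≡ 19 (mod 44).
1691

Using Chinese Remainder Theorem:
M = 41 × 44 = 1804
M1 = 44, M2 = 41
y1 = 44^(-1) mod 41 = 14
y2 = 41^(-1) mod 44 = 29
x = (10×44×14 + 19×41×29) mod 1804 = 1691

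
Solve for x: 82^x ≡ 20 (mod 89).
86

Baby-step giant-step with step n = ⌈√89⌉ = 10.
Baby steps 82^j mod 89 (j:value) for j=0..9: 0:1, 1:82, 2:49, 3:13, 4:87, 5:14, 6:80, 7:63, 8:4, 9:61.
Giant-step multiplier: 82^(-10) ≡ 82^(88-10) = 82^78 ≡ 5 (mod 89).
Giant steps γ_i = 20·5^i mod 89: γ_0=20, γ_1=11, γ_2=55, γ_3=8, γ_4=40, γ_5=22, γ_6=21, γ_7=16, γ_8=80 (in table at j=6).
x = i·n + j = 8·10 + 6 = 86.
Check: 82^86 ≡ 20 (mod 89).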